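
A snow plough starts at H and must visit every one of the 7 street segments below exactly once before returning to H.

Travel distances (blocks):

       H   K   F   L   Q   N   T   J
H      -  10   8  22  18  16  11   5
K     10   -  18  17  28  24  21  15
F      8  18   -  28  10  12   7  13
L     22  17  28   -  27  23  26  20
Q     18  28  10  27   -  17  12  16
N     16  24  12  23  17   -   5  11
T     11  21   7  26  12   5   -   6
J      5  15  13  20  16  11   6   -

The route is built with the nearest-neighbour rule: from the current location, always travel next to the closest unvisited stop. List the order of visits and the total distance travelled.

From H: distances to unvisited — J=5, F=8, K=10, T=11, N=16, Q=18, L=22. Nearest is J (5).
From J: distances to unvisited — T=6, N=11, F=13, K=15, Q=16, L=20. Nearest is T (6).
From T: distances to unvisited — N=5, F=7, Q=12, K=21, L=26. Nearest is N (5).
From N: distances to unvisited — F=12, Q=17, L=23, K=24. Nearest is F (12).
From F: distances to unvisited — Q=10, K=18, L=28. Nearest is Q (10).
From Q: distances to unvisited — L=27, K=28. Nearest is L (27).
From L: distances to unvisited — K=17. Nearest is K (17).
Return K→H: 10.
Total = 5 + 6 + 5 + 12 + 10 + 27 + 17 + 10 = 92.

Total distance 92 blocks via the nearest-neighbour route H → J → T → N → F → Q → L → K → H.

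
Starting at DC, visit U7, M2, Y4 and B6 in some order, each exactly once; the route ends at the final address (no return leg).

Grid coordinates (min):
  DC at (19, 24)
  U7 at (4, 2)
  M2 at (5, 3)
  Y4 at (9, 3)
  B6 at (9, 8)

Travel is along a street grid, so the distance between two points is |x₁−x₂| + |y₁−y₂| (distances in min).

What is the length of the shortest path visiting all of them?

There are 4! = 24 possible orderings.
DC → U7 → M2 → Y4 → B6: 37+2+4+5 = 48
DC → U7 → M2 → B6 → Y4: 37+2+9+5 = 53
DC → U7 → Y4 → M2 → B6: 37+6+4+9 = 56
DC → U7 → Y4 → B6 → M2: 37+6+5+9 = 57
DC → U7 → B6 → M2 → Y4: 37+11+9+4 = 61
DC → U7 → B6 → Y4 → M2: 37+11+5+4 = 57
DC → M2 → U7 → Y4 → B6: 35+2+6+5 = 48
DC → M2 → U7 → B6 → Y4: 35+2+11+5 = 53
DC → M2 → Y4 → U7 → B6: 35+4+6+11 = 56
DC → M2 → Y4 → B6 → U7: 35+4+5+11 = 55
DC → M2 → B6 → U7 → Y4: 35+9+11+6 = 61
DC → M2 → B6 → Y4 → U7: 35+9+5+6 = 55
DC → Y4 → U7 → M2 → B6: 31+6+2+9 = 48
DC → Y4 → U7 → B6 → M2: 31+6+11+9 = 57
… (10 more)
DC → B6 → Y4 → M2 → U7: 26+5+4+2 = 37  ← best
The minimum is 37.
One shortest path: DC → B6 → Y4 → M2 → U7.

37 min — the minimum one-way total.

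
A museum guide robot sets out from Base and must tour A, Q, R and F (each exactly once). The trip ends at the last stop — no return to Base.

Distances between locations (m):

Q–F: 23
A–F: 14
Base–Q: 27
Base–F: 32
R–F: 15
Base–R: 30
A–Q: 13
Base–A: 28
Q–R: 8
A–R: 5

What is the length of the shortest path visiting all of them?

54 m — the minimum one-way total.

There are 4! = 24 possible orderings.
Base→A→Q→R→F: 28+13+8+15 = 64
Base→A→Q→F→R: 28+13+23+15 = 79
Base→A→R→Q→F: 28+5+8+23 = 64
Base→A→R→F→Q: 28+5+15+23 = 71
Base→A→F→Q→R: 28+14+23+8 = 73
Base→A→F→R→Q: 28+14+15+8 = 65
Base→Q→A→R→F: 27+13+5+15 = 60
Base→Q→A→F→R: 27+13+14+15 = 69
Base→Q→R→A→F: 27+8+5+14 = 54
Base→Q→R→F→A: 27+8+15+14 = 64
Base→Q→F→A→R: 27+23+14+5 = 69
Base→Q→F→R→A: 27+23+15+5 = 70
Base→R→A→Q→F: 30+5+13+23 = 71
Base→R→A→F→Q: 30+5+14+23 = 72
… (10 more)
The minimum is 54.
One shortest path: Base → Q → R → A → F.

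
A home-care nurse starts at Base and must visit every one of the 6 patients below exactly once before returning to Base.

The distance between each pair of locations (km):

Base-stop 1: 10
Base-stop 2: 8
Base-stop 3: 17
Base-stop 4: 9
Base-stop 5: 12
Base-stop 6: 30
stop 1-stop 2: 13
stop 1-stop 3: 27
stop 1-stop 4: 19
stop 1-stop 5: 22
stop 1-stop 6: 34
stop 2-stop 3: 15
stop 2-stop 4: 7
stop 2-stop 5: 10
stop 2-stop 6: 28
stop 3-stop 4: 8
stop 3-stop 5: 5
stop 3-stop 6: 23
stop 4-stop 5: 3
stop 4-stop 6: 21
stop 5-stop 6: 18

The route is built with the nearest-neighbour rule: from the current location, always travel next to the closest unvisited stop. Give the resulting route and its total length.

From Base: distances to unvisited — stop 2=8, stop 4=9, stop 1=10, stop 5=12, stop 3=17, stop 6=30. Nearest is stop 2 (8).
From stop 2: distances to unvisited — stop 4=7, stop 5=10, stop 1=13, stop 3=15, stop 6=28. Nearest is stop 4 (7).
From stop 4: distances to unvisited — stop 5=3, stop 3=8, stop 1=19, stop 6=21. Nearest is stop 5 (3).
From stop 5: distances to unvisited — stop 3=5, stop 6=18, stop 1=22. Nearest is stop 3 (5).
From stop 3: distances to unvisited — stop 6=23, stop 1=27. Nearest is stop 6 (23).
From stop 6: distances to unvisited — stop 1=34. Nearest is stop 1 (34).
Return stop 1→Base: 10.
Total = 8 + 7 + 3 + 5 + 23 + 34 + 10 = 90.

Total distance 90 km via the nearest-neighbour route Base → stop 2 → stop 4 → stop 5 → stop 3 → stop 6 → stop 1 → Base.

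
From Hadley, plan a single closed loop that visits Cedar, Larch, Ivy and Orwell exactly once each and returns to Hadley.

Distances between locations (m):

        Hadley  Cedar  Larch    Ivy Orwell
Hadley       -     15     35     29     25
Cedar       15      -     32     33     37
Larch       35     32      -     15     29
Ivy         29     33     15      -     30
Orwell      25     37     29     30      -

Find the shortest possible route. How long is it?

With 4 stops there are 4!/2 = 12 distinct round trips (a route and its reverse cost the same).
Hadley-Cedar-Larch-Ivy-Orwell-Hadley: 15+32+15+30+25 = 117
Hadley-Cedar-Larch-Orwell-Ivy-Hadley: 15+32+29+30+29 = 135
Hadley-Cedar-Ivy-Larch-Orwell-Hadley: 15+33+15+29+25 = 117
Hadley-Cedar-Ivy-Orwell-Larch-Hadley: 15+33+30+29+35 = 142
Hadley-Cedar-Orwell-Larch-Ivy-Hadley: 15+37+29+15+29 = 125
Hadley-Cedar-Orwell-Ivy-Larch-Hadley: 15+37+30+15+35 = 132
Hadley-Larch-Cedar-Ivy-Orwell-Hadley: 35+32+33+30+25 = 155
Hadley-Larch-Cedar-Orwell-Ivy-Hadley: 35+32+37+30+29 = 163
Hadley-Larch-Ivy-Cedar-Orwell-Hadley: 35+15+33+37+25 = 145
Hadley-Larch-Orwell-Cedar-Ivy-Hadley: 35+29+37+33+29 = 163
Hadley-Ivy-Cedar-Larch-Orwell-Hadley: 29+33+32+29+25 = 148
Hadley-Ivy-Larch-Cedar-Orwell-Hadley: 29+15+32+37+25 = 138
The minimum is 117.
One optimal route: Hadley → Cedar → Larch → Ivy → Orwell → Hadley (or its reverse).

117 m — the shortest possible round trip.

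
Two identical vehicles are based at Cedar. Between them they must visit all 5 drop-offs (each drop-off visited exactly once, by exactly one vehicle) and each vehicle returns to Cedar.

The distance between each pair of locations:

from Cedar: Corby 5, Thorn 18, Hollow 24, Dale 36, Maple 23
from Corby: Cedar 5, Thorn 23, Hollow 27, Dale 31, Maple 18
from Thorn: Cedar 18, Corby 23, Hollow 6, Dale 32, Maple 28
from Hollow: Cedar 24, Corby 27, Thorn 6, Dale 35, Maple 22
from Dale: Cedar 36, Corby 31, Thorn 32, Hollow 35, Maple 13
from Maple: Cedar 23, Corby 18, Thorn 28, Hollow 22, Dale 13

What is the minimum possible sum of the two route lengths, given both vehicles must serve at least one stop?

Minimum combined distance: 105.

Check every non-empty split of the stops between the two vehicles; for each half take its own optimal tour:
  {Corby} + {Thorn, Hollow, Dale, Maple}: 10 + 95 = 105
  {Thorn} + {Corby, Hollow, Dale, Maple}: 36 + 95 = 131
  {Corby, Thorn} + {Hollow, Dale, Maple}: 46 + 95 = 141
  {Hollow} + {Corby, Thorn, Dale, Maple}: 48 + 86 = 134
  {Corby, Hollow} + {Thorn, Dale, Maple}: 56 + 86 = 142
  {Thorn, Hollow} + {Corby, Dale, Maple}: 48 + 72 = 120
  … (15 splits in total)
Best: vehicle 1 Cedar → Corby → Cedar = 10; vehicle 2 Cedar → Thorn → Hollow → Dale → Maple → Cedar = 95; combined 105.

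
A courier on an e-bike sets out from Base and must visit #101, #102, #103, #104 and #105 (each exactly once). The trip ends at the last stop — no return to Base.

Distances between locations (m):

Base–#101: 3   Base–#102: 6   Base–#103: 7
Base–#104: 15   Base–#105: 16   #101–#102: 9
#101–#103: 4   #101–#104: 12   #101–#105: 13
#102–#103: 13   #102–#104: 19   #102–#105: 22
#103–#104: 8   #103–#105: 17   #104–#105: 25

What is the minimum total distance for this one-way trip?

There are 5! = 120 possible orderings.
Base → #101 → #102 → #103 → #104 → #105: 3+9+13+8+25 = 58
Base → #101 → #102 → #103 → #105 → #104: 3+9+13+17+25 = 67
Base → #101 → #102 → #104 → #103 → #105: 3+9+19+8+17 = 56
Base → #101 → #102 → #104 → #105 → #103: 3+9+19+25+17 = 73
Base → #101 → #102 → #105 → #103 → #104: 3+9+22+17+8 = 59
Base → #101 → #102 → #105 → #104 → #103: 3+9+22+25+8 = 67
Base → #101 → #103 → #102 → #104 → #105: 3+4+13+19+25 = 64
Base → #101 → #103 → #102 → #105 → #104: 3+4+13+22+25 = 67
Base → #101 → #103 → #104 → #102 → #105: 3+4+8+19+22 = 56
Base → #101 → #103 → #104 → #105 → #102: 3+4+8+25+22 = 62
Base → #101 → #103 → #105 → #102 → #104: 3+4+17+22+19 = 65
Base → #101 → #103 → #105 → #104 → #102: 3+4+17+25+19 = 68
Base → #101 → #104 → #102 → #103 → #105: 3+12+19+13+17 = 64
Base → #101 → #104 → #102 → #105 → #103: 3+12+19+22+17 = 73
… (106 more)
Base → #102 → #104 → #103 → #101 → #105: 6+19+8+4+13 = 50  ← best
The minimum is 50.
One shortest path: Base → #102 → #104 → #103 → #101 → #105.

50 m — the minimum one-way total.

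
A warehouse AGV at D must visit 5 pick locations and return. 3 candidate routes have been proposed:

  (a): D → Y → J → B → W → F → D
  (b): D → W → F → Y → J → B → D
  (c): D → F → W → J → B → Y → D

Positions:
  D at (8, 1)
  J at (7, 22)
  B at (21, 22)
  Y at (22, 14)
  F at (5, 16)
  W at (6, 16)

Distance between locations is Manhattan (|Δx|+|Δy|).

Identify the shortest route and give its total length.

(a): 27 + 23 + 14 + 21 + 1 + 18 = 104
(b): 17 + 1 + 19 + 23 + 14 + 34 = 108
(c): 18 + 1 + 7 + 14 + 9 + 27 = 76

76 — (c) is the shortest.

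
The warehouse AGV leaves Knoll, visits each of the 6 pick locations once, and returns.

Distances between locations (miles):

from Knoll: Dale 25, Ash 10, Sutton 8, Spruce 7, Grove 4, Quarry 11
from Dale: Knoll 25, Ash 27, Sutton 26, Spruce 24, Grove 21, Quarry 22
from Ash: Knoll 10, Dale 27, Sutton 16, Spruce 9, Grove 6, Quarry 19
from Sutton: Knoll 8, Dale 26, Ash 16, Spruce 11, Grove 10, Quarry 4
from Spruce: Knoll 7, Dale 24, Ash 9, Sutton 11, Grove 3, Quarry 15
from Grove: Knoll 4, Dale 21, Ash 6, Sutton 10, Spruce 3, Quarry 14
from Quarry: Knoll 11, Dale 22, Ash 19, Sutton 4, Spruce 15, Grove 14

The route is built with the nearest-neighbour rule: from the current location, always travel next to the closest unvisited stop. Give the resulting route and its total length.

From Knoll: distances to unvisited — Grove=4, Spruce=7, Sutton=8, Ash=10, Quarry=11, Dale=25. Nearest is Grove (4).
From Grove: distances to unvisited — Spruce=3, Ash=6, Sutton=10, Quarry=14, Dale=21. Nearest is Spruce (3).
From Spruce: distances to unvisited — Ash=9, Sutton=11, Quarry=15, Dale=24. Nearest is Ash (9).
From Ash: distances to unvisited — Sutton=16, Quarry=19, Dale=27. Nearest is Sutton (16).
From Sutton: distances to unvisited — Quarry=4, Dale=26. Nearest is Quarry (4).
From Quarry: distances to unvisited — Dale=22. Nearest is Dale (22).
Return Dale→Knoll: 25.
Total = 4 + 3 + 9 + 16 + 4 + 22 + 25 = 83.

Total distance 83 miles via the nearest-neighbour route Knoll → Grove → Spruce → Ash → Sutton → Quarry → Dale → Knoll.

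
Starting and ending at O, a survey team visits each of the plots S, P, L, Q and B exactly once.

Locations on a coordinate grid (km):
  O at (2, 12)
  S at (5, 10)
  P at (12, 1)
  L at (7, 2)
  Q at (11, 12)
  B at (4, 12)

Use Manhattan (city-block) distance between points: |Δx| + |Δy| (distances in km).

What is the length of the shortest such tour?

There are 60 distinct closed tours to check (reversals are equivalent).
O → S → P → L → Q → B → O: 5+16+6+14+7+2 = 50
O → S → P → L → B → Q → O: 5+16+6+13+7+9 = 56
O → S → P → Q → L → B → O: 5+16+12+14+13+2 = 62
O → S → P → Q → B → L → O: 5+16+12+7+13+15 = 68
O → S → P → B → L → Q → O: 5+16+19+13+14+9 = 76
O → S → P → B → Q → L → O: 5+16+19+7+14+15 = 76
O → S → L → P → Q → B → O: 5+10+6+12+7+2 = 42
O → S → L → P → B → Q → O: 5+10+6+19+7+9 = 56
O → S → L → Q → P → B → O: 5+10+14+12+19+2 = 62
O → S → L → Q → B → P → O: 5+10+14+7+19+21 = 76
O → S → L → B → P → Q → O: 5+10+13+19+12+9 = 68
O → S → L → B → Q → P → O: 5+10+13+7+12+21 = 68
O → S → Q → P → L → B → O: 5+8+12+6+13+2 = 46
O → S → Q → P → B → L → O: 5+8+12+19+13+15 = 72
… (46 more)
The minimum is 42.
One optimal route: O → S → L → P → Q → B → O (or its reverse).

Shortest round trip = 42 km.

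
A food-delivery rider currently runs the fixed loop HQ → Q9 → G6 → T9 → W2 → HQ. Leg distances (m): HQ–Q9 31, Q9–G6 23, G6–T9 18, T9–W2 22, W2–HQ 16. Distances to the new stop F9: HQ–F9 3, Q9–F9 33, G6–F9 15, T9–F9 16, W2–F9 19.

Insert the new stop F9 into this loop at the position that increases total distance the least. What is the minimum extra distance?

Insertion cost between consecutive stops i–j is d(i,F9) + d(F9,j) − d(i,j):
  between HQ and Q9: 3 + 33 − 31 = 5
  between Q9 and G6: 33 + 15 − 23 = 25
  between G6 and T9: 15 + 16 − 18 = 13
  between T9 and W2: 16 + 19 − 22 = 13
  between W2 and HQ: 19 + 3 − 16 = 6
Cheapest insertion is between HQ and Q9, adding 5.
New total = 110 + 5 = 115.

+5 m — insert F9 between HQ and Q9.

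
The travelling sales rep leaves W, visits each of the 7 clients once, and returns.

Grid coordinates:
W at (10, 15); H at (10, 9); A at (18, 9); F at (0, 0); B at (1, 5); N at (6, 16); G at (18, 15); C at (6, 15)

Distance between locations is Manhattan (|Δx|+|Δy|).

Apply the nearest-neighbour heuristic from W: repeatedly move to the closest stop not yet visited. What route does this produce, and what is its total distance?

Total distance 88 via the nearest-neighbour route W → C → N → H → A → G → B → F → W.

From W: distances to unvisited — C=4, N=5, H=6, G=8, A=14, B=19, F=25. Nearest is C (4).
From C: distances to unvisited — N=1, H=10, G=12, B=15, A=18, F=21. Nearest is N (1).
From N: distances to unvisited — H=11, G=13, B=16, A=19, F=22. Nearest is H (11).
From H: distances to unvisited — A=8, B=13, G=14, F=19. Nearest is A (8).
From A: distances to unvisited — G=6, B=21, F=27. Nearest is G (6).
From G: distances to unvisited — B=27, F=33. Nearest is B (27).
From B: distances to unvisited — F=6. Nearest is F (6).
Return F→W: 25.
Total = 4 + 1 + 11 + 8 + 6 + 27 + 6 + 25 = 88.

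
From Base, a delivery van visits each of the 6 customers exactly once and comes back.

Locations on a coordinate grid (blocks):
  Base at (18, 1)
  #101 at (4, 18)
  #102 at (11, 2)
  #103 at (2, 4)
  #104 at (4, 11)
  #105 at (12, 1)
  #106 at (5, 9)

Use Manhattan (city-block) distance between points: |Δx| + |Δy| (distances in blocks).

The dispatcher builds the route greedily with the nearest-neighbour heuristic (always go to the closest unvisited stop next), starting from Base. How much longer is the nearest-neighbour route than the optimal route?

The nearest-neighbour route is 2 blocks longer than optimal.

Base: #105=6, #102=8, #103=19, #106=21, #104=24, #101=31 ⇒ #105
#105: #102=2, #103=13, #106=15, #104=18, #101=25 ⇒ #102
#102: #103=11, #106=13, #104=16, #101=23 ⇒ #103
#103: #106=8, #104=9, #101=16 ⇒ #106
#106: #104=3, #101=10 ⇒ #104
#104: #101=7 ⇒ #101
NN route Base → #105 → #102 → #103 → #106 → #104 → #101 → Base costs 68.
Optimal: Base → #102 → #103 → #101 → #104 → #106 → #105 → Base costs 66 (by enumerating all 360 distinct tours).
Excess = 68 − 66 = 2.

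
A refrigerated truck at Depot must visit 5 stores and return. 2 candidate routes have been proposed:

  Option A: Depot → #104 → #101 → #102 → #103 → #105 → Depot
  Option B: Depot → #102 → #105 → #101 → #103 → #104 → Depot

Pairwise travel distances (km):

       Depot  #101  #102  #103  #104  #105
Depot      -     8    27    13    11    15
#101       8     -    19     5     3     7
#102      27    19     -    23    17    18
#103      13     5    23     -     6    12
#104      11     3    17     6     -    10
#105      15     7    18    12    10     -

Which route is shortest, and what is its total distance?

Shortest is Option B, total 74 km.

Option A: 11 + 3 + 19 + 23 + 12 + 15 = 83
Option B: 27 + 18 + 7 + 5 + 6 + 11 = 74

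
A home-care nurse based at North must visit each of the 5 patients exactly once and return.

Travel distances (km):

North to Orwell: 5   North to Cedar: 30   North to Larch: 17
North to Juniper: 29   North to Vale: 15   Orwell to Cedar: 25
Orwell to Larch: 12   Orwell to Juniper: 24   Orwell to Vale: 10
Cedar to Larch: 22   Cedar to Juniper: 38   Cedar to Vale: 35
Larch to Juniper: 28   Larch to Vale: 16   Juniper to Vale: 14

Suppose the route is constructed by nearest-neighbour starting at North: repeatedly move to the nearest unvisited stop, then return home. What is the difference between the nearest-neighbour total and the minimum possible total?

The nearest-neighbour route is 3 km longer than optimal.

From North: Orwell=5, Vale=15, Larch=17, Juniper=29, Cedar=30 → choose Orwell (5).
From Orwell: Vale=10, Larch=12, Juniper=24, Cedar=25 → choose Vale (10).
From Vale: Juniper=14, Larch=16, Cedar=35 → choose Juniper (14).
From Juniper: Larch=28, Cedar=38 → choose Larch (28).
From Larch: Cedar=22 → choose Cedar (22).
NN route North → Orwell → Vale → Juniper → Larch → Cedar → North costs 109.
Optimal: North → Orwell → Larch → Cedar → Juniper → Vale → North costs 106 (by enumerating all 60 distinct tours).
Excess = 109 − 106 = 3.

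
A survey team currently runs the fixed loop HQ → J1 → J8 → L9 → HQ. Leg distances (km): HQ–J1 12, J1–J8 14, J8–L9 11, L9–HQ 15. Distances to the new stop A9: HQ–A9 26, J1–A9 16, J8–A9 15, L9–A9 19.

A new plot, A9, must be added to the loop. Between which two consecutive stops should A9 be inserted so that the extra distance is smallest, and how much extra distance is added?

Insertion cost between consecutive stops i–j is d(i,A9) + d(A9,j) − d(i,j):
  between HQ and J1: 26 + 16 − 12 = 30
  between J1 and J8: 16 + 15 − 14 = 17
  between J8 and L9: 15 + 19 − 11 = 23
  between L9 and HQ: 19 + 26 − 15 = 30
Cheapest insertion is between J1 and J8, adding 17.
New total = 52 + 17 = 69.

Minimum extra distance: 17 km, inserting A9 between J1 and J8.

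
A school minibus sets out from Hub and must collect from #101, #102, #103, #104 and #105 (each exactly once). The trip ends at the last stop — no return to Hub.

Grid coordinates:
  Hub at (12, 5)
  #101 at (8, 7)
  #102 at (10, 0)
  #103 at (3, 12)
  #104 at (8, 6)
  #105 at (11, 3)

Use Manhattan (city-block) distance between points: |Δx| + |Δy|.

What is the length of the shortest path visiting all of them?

There are 5! = 120 possible orderings.
Hub → #101 → #102 → #103 → #104 → #105: 6+9+19+11+6 = 51
Hub → #101 → #102 → #103 → #105 → #104: 6+9+19+17+6 = 57
Hub → #101 → #102 → #104 → #103 → #105: 6+9+8+11+17 = 51
Hub → #101 → #102 → #104 → #105 → #103: 6+9+8+6+17 = 46
Hub → #101 → #102 → #105 → #103 → #104: 6+9+4+17+11 = 47
Hub → #101 → #102 → #105 → #104 → #103: 6+9+4+6+11 = 36
Hub → #101 → #103 → #102 → #104 → #105: 6+10+19+8+6 = 49
Hub → #101 → #103 → #102 → #105 → #104: 6+10+19+4+6 = 45
Hub → #101 → #103 → #104 → #102 → #105: 6+10+11+8+4 = 39
Hub → #101 → #103 → #104 → #105 → #102: 6+10+11+6+4 = 37
Hub → #101 → #103 → #105 → #102 → #104: 6+10+17+4+8 = 45
Hub → #101 → #103 → #105 → #104 → #102: 6+10+17+6+8 = 47
Hub → #101 → #104 → #102 → #103 → #105: 6+1+8+19+17 = 51
Hub → #101 → #104 → #102 → #105 → #103: 6+1+8+4+17 = 36
… (106 more)
Hub → #105 → #102 → #104 → #101 → #103: 3+4+8+1+10 = 26  ← best
The minimum is 26.
One shortest path: Hub → #105 → #102 → #104 → #101 → #103.

Minimum one-way distance = 26.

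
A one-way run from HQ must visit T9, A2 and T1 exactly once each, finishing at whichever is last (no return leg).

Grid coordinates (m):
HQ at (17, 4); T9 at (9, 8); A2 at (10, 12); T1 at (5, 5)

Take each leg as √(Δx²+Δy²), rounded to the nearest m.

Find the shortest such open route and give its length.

Minimum one-way distance = 20 m.

There are 3! = 6 possible orderings.
HQ - T9 - A2 - T1: 9+4+9 = 22
HQ - T9 - T1 - A2: 9+5+9 = 23
HQ - A2 - T9 - T1: 11+4+5 = 20
HQ - A2 - T1 - T9: 11+9+5 = 25
HQ - T1 - T9 - A2: 12+5+4 = 21
HQ - T1 - A2 - T9: 12+9+4 = 25
The minimum is 20.
One shortest path: HQ → A2 → T9 → T1.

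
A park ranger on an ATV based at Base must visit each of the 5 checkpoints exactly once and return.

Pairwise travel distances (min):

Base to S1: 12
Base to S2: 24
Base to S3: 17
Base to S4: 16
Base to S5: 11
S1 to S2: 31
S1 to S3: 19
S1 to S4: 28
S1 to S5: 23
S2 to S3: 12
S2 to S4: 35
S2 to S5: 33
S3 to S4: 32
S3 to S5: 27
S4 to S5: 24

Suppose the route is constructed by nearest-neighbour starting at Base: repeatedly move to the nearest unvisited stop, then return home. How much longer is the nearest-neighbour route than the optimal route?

From Base: S5=11, S1=12, S4=16, S3=17, S2=24 → choose S5 (11).
From S5: S1=23, S4=24, S3=27, S2=33 → choose S1 (23).
From S1: S3=19, S4=28, S2=31 → choose S3 (19).
From S3: S2=12, S4=32 → choose S2 (12).
From S2: S4=35 → choose S4 (35).
NN route Base → S5 → S1 → S3 → S2 → S4 → Base costs 116.
Optimal: Base → S1 → S3 → S2 → S4 → S5 → Base costs 113 (by enumerating all 60 distinct tours).
Excess = 116 − 113 = 3.

Excess over optimum: 3 min.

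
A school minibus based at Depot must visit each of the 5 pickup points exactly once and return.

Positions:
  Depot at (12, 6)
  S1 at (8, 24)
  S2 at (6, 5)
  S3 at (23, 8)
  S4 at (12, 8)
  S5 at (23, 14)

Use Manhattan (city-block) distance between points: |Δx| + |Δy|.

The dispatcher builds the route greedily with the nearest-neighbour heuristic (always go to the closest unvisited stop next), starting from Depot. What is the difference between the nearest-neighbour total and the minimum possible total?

The nearest-neighbour route is 12 longer than optimal.

From Depot: S4=2, S2=7, S3=13, S5=19, S1=22 → choose S4 (2).
From S4: S2=9, S3=11, S5=17, S1=20 → choose S2 (9).
From S2: S3=20, S1=21, S5=26 → choose S3 (20).
From S3: S5=6, S1=31 → choose S5 (6).
From S5: S1=25 → choose S1 (25).
NN route Depot → S4 → S2 → S3 → S5 → S1 → Depot costs 84.
Optimal: Depot → S2 → S1 → S5 → S3 → S4 → Depot costs 72 (by enumerating all 60 distinct tours).
Excess = 84 − 72 = 12.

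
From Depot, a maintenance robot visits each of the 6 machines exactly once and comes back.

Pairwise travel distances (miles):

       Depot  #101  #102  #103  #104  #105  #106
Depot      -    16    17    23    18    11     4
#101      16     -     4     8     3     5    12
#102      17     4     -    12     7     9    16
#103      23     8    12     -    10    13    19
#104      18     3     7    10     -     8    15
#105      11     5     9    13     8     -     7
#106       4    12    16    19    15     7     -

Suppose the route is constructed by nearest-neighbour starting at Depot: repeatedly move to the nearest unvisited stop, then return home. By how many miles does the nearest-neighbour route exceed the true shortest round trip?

3 miles longer than the optimal tour.

Depot: #106=4, #105=11, #101=16, #102=17, #104=18, #103=23 ⇒ #106
#106: #105=7, #101=12, #104=15, #102=16, #103=19 ⇒ #105
#105: #101=5, #104=8, #102=9, #103=13 ⇒ #101
#101: #104=3, #102=4, #103=8 ⇒ #104
#104: #102=7, #103=10 ⇒ #102
#102: #103=12 ⇒ #103
NN route Depot → #106 → #105 → #101 → #104 → #102 → #103 → Depot costs 61.
Optimal: Depot → #102 → #101 → #103 → #104 → #105 → #106 → Depot costs 58 (by enumerating all 360 distinct tours).
Excess = 61 − 58 = 3.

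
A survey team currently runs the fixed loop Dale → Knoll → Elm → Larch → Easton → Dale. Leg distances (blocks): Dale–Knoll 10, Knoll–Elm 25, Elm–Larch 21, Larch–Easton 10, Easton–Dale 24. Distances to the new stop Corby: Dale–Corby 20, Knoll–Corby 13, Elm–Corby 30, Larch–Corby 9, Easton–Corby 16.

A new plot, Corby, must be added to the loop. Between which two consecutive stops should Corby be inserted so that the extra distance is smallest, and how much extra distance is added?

Minimum extra distance: 12 blocks, inserting Corby between Easton and Dale.

Insertion cost between consecutive stops i–j is d(i,Corby) + d(Corby,j) − d(i,j):
  between Dale and Knoll: 20 + 13 − 10 = 23
  between Knoll and Elm: 13 + 30 − 25 = 18
  between Elm and Larch: 30 + 9 − 21 = 18
  between Larch and Easton: 9 + 16 − 10 = 15
  between Easton and Dale: 16 + 20 − 24 = 12
Cheapest insertion is between Easton and Dale, adding 12.
New total = 90 + 12 = 102.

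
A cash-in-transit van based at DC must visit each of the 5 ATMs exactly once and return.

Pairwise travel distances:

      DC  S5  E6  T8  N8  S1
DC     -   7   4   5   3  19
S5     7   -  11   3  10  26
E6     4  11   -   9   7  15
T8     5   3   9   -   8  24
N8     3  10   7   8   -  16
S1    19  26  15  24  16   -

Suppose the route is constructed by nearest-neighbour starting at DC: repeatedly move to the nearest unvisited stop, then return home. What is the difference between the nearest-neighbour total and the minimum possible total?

Excess over optimum: 14.

DC: N8=3, E6=4, T8=5, S5=7, S1=19 ⇒ N8
N8: E6=7, T8=8, S5=10, S1=16 ⇒ E6
E6: T8=9, S5=11, S1=15 ⇒ T8
T8: S5=3, S1=24 ⇒ S5
S5: S1=26 ⇒ S1
NN route DC → N8 → E6 → T8 → S5 → S1 → DC costs 67.
Optimal: DC → S5 → T8 → E6 → S1 → N8 → DC costs 53 (by enumerating all 60 distinct tours).
Excess = 67 − 53 = 14.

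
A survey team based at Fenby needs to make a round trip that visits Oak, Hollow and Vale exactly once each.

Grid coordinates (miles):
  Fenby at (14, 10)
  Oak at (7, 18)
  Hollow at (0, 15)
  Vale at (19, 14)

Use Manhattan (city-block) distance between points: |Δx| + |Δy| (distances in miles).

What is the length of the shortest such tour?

Fenby-Oak-Hollow-Vale-Fenby: 15+10+20+9 = 54
Fenby-Oak-Vale-Hollow-Fenby: 15+16+20+19 = 70
Fenby-Hollow-Oak-Vale-Fenby: 19+10+16+9 = 54
The minimum is 54.
One optimal route: Fenby → Oak → Hollow → Vale → Fenby (or its reverse).

54 miles — the shortest possible round trip.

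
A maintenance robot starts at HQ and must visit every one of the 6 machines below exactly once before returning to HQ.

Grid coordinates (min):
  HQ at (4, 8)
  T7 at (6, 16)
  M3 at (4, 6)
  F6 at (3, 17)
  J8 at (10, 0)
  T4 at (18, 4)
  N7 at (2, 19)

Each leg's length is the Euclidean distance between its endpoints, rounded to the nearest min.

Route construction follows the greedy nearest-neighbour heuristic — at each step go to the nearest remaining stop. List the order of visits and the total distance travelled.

HQ → [M3:2 / T7:8 / F6:9 / J8:10 / N7:11 / T4:15] → M3 (2)
M3 → [J8:8 / T7:10 / F6:11 / N7:13 / T4:14] → J8 (8)
J8 → [T4:9 / T7:16 / F6:18 / N7:21] → T4 (9)
T4 → [T7:17 / F6:20 / N7:22] → T7 (17)
T7 → [F6:3 / N7:5] → F6 (3)
F6 → [N7:2] → N7 (2)
Return N7→HQ: 11.
Total = 2 + 8 + 9 + 17 + 3 + 2 + 11 = 52.

Total distance 52 min via the nearest-neighbour route HQ → M3 → J8 → T4 → T7 → F6 → N7 → HQ.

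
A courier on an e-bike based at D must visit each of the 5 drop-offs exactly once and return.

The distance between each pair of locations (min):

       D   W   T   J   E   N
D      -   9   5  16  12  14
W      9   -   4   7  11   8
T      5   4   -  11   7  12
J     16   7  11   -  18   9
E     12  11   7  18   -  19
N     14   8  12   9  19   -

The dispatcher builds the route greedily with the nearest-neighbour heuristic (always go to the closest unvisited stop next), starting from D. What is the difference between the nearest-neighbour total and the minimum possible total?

The nearest-neighbour route is 3 min longer than optimal.

D: T=5, W=9, E=12, N=14, J=16 ⇒ T
T: W=4, E=7, J=11, N=12 ⇒ W
W: J=7, N=8, E=11 ⇒ J
J: N=9, E=18 ⇒ N
N: E=19 ⇒ E
NN route D → T → W → J → N → E → D costs 56.
Optimal: D → T → E → W → J → N → D costs 53 (by enumerating all 60 distinct tours).
Excess = 56 − 53 = 3.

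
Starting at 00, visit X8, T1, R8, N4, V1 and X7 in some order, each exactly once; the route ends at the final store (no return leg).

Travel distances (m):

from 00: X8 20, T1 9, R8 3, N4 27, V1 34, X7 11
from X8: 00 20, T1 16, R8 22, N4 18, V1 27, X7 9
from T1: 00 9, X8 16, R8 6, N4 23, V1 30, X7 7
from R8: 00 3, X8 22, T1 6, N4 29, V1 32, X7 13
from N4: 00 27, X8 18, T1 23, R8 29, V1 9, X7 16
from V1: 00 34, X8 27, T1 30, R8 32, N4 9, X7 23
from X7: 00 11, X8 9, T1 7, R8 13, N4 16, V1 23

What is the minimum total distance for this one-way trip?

52 m — the minimum one-way total.

There are 6! = 720 possible orderings.
00 → X8 → T1 → R8 → N4 → V1 → X7: 20+16+6+29+9+23 = 103
00 → X8 → T1 → R8 → N4 → X7 → V1: 20+16+6+29+16+23 = 110
00 → X8 → T1 → R8 → V1 → N4 → X7: 20+16+6+32+9+16 = 99
00 → X8 → T1 → R8 → V1 → X7 → N4: 20+16+6+32+23+16 = 113
00 → X8 → T1 → R8 → X7 → N4 → V1: 20+16+6+13+16+9 = 80
00 → X8 → T1 → R8 → X7 → V1 → N4: 20+16+6+13+23+9 = 87
00 → X8 → T1 → N4 → R8 → V1 → X7: 20+16+23+29+32+23 = 143
00 → X8 → T1 → N4 → R8 → X7 → V1: 20+16+23+29+13+23 = 124
… (712 more)
00 → R8 → T1 → X7 → X8 → N4 → V1: 3+6+7+9+18+9 = 52  ← best
The minimum is 52.
One shortest path: 00 → R8 → T1 → X7 → X8 → N4 → V1.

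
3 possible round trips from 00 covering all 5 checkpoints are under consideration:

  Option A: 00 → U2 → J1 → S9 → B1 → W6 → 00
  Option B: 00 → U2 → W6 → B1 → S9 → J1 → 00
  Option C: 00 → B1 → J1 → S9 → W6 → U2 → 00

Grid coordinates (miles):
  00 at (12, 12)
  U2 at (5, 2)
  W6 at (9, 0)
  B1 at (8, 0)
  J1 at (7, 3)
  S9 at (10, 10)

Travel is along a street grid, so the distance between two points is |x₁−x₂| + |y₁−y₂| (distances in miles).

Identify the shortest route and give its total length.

58 miles — Option A is the shortest.

Option A: 17 + 3 + 10 + 12 + 1 + 15 = 58
Option B: 17 + 6 + 1 + 12 + 10 + 14 = 60
Option C: 16 + 4 + 10 + 11 + 6 + 17 = 64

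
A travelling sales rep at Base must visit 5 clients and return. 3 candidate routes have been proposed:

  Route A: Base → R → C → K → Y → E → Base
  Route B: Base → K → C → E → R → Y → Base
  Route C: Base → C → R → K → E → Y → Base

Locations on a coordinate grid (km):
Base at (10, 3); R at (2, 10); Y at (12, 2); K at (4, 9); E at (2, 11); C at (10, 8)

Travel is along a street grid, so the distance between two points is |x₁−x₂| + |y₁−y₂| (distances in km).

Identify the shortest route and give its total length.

Shortest is Route C, total 44 km.

Route A: 15 + 10 + 7 + 15 + 19 + 16 = 82
Route B: 12 + 7 + 11 + 1 + 18 + 3 = 52
Route C: 5 + 10 + 3 + 4 + 19 + 3 = 44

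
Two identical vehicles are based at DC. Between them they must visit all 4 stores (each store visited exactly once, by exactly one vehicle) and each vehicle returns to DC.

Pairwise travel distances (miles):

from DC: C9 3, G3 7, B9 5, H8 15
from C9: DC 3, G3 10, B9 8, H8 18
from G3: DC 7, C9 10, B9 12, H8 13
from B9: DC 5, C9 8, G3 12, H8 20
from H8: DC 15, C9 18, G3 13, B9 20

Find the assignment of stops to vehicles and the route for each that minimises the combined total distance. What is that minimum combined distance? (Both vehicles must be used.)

There are 2^3 − 1 = 7 ways to divide the 4 stops into two non-empty groups. For each, the best each vehicle can do is its own shortest tour through its group:
  {C9} + {G3, B9, H8}: 6 + 45 = 51
  {G3} + {C9, B9, H8}: 14 + 46 = 60
  {C9, G3} + {B9, H8}: 20 + 40 = 60
  {B9} + {C9, G3, H8}: 10 + 41 = 51
  {C9, B9} + {G3, H8}: 16 + 35 = 51
  {G3, B9} + {C9, H8}: 24 + 36 = 60
  … (7 splits in total)
Best: vehicle 1 DC → C9 → DC = 6; vehicle 2 DC → G3 → H8 → B9 → DC = 45; combined 51.

Minimum combined distance: 51 miles.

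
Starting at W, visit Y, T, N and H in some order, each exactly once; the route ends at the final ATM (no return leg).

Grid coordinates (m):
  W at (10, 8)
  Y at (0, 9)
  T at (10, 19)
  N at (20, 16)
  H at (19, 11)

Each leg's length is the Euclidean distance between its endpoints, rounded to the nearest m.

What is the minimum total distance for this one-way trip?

There are 4! = 24 possible orderings.
W→Y→T→N→H: 10+14+10+5 = 39
W→Y→T→H→N: 10+14+12+5 = 41
W→Y→N→T→H: 10+21+10+12 = 53
W→Y→N→H→T: 10+21+5+12 = 48
W→Y→H→T→N: 10+19+12+10 = 51
W→Y→H→N→T: 10+19+5+10 = 44
W→T→Y→N→H: 11+14+21+5 = 51
W→T→Y→H→N: 11+14+19+5 = 49
W→T→N→Y→H: 11+10+21+19 = 61
W→T→N→H→Y: 11+10+5+19 = 45
W→T→H→Y→N: 11+12+19+21 = 63
W→T→H→N→Y: 11+12+5+21 = 49
W→N→Y→T→H: 13+21+14+12 = 60
W→N→Y→H→T: 13+21+19+12 = 65
… (10 more)
W→H→N→T→Y: 9+5+10+14 = 38  ← best
The minimum is 38.
One shortest path: W → H → N → T → Y.

38 m — the minimum one-way total.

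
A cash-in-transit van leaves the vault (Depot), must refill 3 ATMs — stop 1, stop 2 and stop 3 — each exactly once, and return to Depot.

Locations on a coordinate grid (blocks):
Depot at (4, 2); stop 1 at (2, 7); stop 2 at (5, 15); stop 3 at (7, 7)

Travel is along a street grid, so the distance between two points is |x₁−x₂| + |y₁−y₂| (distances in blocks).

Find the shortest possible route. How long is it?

36 blocks — the shortest possible round trip.

There are 3 distinct closed tours to check (reversals are equivalent).
Depot→stop 1→stop 2→stop 3→Depot: 7+11+10+8 = 36
Depot→stop 1→stop 3→stop 2→Depot: 7+5+10+14 = 36
Depot→stop 2→stop 1→stop 3→Depot: 14+11+5+8 = 38
The minimum is 36.
One optimal route: Depot → stop 1 → stop 2 → stop 3 → Depot (or its reverse).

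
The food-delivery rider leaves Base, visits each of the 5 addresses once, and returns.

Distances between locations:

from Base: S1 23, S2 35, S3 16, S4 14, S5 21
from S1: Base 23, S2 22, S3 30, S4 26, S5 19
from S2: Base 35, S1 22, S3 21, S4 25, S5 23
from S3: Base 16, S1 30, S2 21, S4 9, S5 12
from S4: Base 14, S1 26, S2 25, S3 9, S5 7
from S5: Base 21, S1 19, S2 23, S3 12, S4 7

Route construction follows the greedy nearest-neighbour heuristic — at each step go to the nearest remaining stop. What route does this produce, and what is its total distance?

Total distance 99 via the nearest-neighbour route Base → S4 → S5 → S3 → S2 → S1 → Base.

At Base the remaining stops are S4 14, S3 16, S5 21, S1 23, S2 35; go to S4.
At S4 the remaining stops are S5 7, S3 9, S2 25, S1 26; go to S5.
At S5 the remaining stops are S3 12, S1 19, S2 23; go to S3.
At S3 the remaining stops are S2 21, S1 30; go to S2.
At S2 the remaining stops are S1 22; go to S1.
Return S1→Base: 23.
Total = 14 + 7 + 12 + 21 + 22 + 23 = 99.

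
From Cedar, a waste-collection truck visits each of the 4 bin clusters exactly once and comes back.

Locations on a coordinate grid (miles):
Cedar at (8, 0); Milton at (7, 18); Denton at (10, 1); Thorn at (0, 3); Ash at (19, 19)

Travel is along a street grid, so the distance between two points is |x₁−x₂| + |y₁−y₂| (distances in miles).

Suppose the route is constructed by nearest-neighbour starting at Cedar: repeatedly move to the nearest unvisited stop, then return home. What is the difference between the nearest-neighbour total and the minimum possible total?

The nearest-neighbour route is 4 miles longer than optimal.

From Cedar: Denton=3, Thorn=11, Milton=19, Ash=30 → choose Denton (3).
From Denton: Thorn=12, Milton=20, Ash=27 → choose Thorn (12).
From Thorn: Milton=22, Ash=35 → choose Milton (22).
From Milton: Ash=13 → choose Ash (13).
NN route Cedar → Denton → Thorn → Milton → Ash → Cedar costs 80.
Optimal: Cedar → Denton → Ash → Milton → Thorn → Cedar costs 76 (by enumerating all 12 distinct tours).
Excess = 80 − 76 = 4.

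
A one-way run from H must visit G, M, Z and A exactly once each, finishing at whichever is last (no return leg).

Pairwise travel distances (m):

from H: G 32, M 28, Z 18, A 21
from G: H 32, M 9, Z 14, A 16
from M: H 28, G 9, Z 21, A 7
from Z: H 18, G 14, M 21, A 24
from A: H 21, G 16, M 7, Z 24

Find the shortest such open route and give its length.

There are 4! = 24 possible orderings.
H→G→M→Z→A: 32+9+21+24 = 86
H→G→M→A→Z: 32+9+7+24 = 72
H→G→Z→M→A: 32+14+21+7 = 74
H→G→Z→A→M: 32+14+24+7 = 77
H→G→A→M→Z: 32+16+7+21 = 76
H→G→A→Z→M: 32+16+24+21 = 93
H→M→G→Z→A: 28+9+14+24 = 75
H→M→G→A→Z: 28+9+16+24 = 77
H→M→Z→G→A: 28+21+14+16 = 79
H→M→Z→A→G: 28+21+24+16 = 89
H→M→A→G→Z: 28+7+16+14 = 65
H→M→A→Z→G: 28+7+24+14 = 73
H→Z→G→M→A: 18+14+9+7 = 48
H→Z→G→A→M: 18+14+16+7 = 55
… (10 more)
The minimum is 48.
One shortest path: H → Z → G → M → A.

Shortest open route: 48 m.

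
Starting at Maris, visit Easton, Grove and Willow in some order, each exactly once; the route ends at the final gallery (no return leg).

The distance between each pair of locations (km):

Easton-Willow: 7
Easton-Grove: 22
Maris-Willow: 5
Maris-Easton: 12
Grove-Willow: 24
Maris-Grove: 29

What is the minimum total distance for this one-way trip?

Shortest open route: 34 km.

There are 3! = 6 possible orderings.
Maris → Easton → Grove → Willow: 12+22+24 = 58
Maris → Easton → Willow → Grove: 12+7+24 = 43
Maris → Grove → Easton → Willow: 29+22+7 = 58
Maris → Grove → Willow → Easton: 29+24+7 = 60
Maris → Willow → Easton → Grove: 5+7+22 = 34
Maris → Willow → Grove → Easton: 5+24+22 = 51
The minimum is 34.
One shortest path: Maris → Willow → Easton → Grove.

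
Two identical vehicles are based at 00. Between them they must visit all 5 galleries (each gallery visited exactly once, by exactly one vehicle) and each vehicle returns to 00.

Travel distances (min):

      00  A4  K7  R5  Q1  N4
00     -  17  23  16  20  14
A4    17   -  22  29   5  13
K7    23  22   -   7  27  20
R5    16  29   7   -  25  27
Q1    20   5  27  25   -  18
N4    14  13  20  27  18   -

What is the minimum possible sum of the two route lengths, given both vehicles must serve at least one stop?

Try each way of splitting the stops between the two vehicles (each non-empty) and, for each split, find the best tour for each vehicle:
  {A4} + {K7, R5, Q1, N4}: 34 + 81 = 115
  {K7} + {A4, R5, Q1, N4}: 46 + 73 = 119
  {A4, K7} + {R5, Q1, N4}: 62 + 73 = 135
  {R5} + {A4, K7, Q1, N4}: 32 + 81 = 113
  {A4, R5} + {K7, Q1, N4}: 62 + 81 = 143
  {K7, R5} + {A4, Q1, N4}: 46 + 52 = 98
  … (15 splits in total)
Best: vehicle 1 00 → K7 → R5 → 00 = 46; vehicle 2 00 → Q1 → A4 → N4 → 00 = 52; combined 98.

Minimum combined distance: 98 min.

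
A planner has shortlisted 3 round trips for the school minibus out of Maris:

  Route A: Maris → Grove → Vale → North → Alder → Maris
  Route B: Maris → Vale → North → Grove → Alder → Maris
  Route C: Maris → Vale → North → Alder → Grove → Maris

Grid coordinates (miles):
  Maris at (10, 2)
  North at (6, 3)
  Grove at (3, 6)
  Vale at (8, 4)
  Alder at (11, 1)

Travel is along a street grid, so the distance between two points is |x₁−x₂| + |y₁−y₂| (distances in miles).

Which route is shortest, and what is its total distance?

28 miles — Route B is the shortest.

Route A: 11 + 7 + 3 + 7 + 2 = 30
Route B: 4 + 3 + 6 + 13 + 2 = 28
Route C: 4 + 3 + 7 + 13 + 11 = 38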